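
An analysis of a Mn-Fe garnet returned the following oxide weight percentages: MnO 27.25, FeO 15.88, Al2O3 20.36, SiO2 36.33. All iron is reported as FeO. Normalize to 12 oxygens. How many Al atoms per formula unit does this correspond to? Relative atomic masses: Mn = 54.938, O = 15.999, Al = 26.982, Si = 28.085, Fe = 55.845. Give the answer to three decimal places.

1.986 Al apfu

27.25 wt% MnO ÷ 70.937 g/mol = 0.38414 mol, giving 0.38414 Mn and 0.38414 O.
15.88 wt% FeO ÷ 71.844 g/mol = 0.22103 mol, giving 0.22103 Fe and 0.22103 O.
20.36 wt% Al2O3 ÷ 101.961 g/mol = 0.19968 mol, giving 0.39936 Al and 0.59904 O.
36.33 wt% SiO2 ÷ 60.083 g/mol = 0.60466 mol, giving 0.60466 Si and 1.20932 O.
Oxygen sums to 2.41353; scaling by 12/2.41353 = 4.97197 puts the formula on 12 O.
Al: 0.39936 × 4.97197 = 1.986 atoms per formula unit.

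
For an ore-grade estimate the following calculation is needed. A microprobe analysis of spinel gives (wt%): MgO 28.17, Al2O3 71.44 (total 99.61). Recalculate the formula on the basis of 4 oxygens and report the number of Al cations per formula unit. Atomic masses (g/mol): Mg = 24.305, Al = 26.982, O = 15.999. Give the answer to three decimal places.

MgO (M=40.304): mol = 0.69894; Mg = 0.69894, O = 0.69894.
Al2O3 (M=101.961): mol = 0.70066; Al = 1.40132, O = 2.10198.
ΣO = 2.80092; factor = 4/ΣO = 1.42810.
Al apfu = 1.40132 × 1.42810 = 2.001.

2.001 Al apfu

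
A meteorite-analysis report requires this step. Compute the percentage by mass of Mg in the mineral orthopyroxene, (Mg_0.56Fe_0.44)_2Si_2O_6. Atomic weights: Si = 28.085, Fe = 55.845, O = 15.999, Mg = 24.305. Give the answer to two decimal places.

Formula mass = 1.12·24.305 + 0.88·55.845 + 2·28.085 + 6·15.999 = 228.529 g/mol, of which 27.222 g is Mg.
So Mg makes up 27.222/228.529 = 0.1191 of the mass, i.e. 11.91%.

11.91 mass %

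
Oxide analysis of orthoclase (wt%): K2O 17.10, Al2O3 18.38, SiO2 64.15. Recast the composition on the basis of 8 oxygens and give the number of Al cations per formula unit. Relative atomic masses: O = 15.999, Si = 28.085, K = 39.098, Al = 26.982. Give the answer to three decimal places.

1.009 Al apfu

17.10 wt% K2O ÷ 94.195 g/mol = 0.18154 mol, giving 0.36308 K and 0.18154 O.
18.38 wt% Al2O3 ÷ 101.961 g/mol = 0.18027 mol, giving 0.36054 Al and 0.54081 O.
64.15 wt% SiO2 ÷ 60.083 g/mol = 1.06769 mol, giving 1.06769 Si and 2.13538 O.
Oxygen sums to 2.85773; scaling by 8/2.85773 = 2.79942 puts the formula on 8 O.
Al: 0.36054 × 2.79942 = 1.009 atoms per formula unit.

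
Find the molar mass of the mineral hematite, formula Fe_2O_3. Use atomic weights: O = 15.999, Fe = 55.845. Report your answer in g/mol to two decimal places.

Fe: 2 × 55.845 = 111.6900
O: 3 × 15.999 = 47.9970
Summing the contributions gives the formula mass.

159.69 g/mol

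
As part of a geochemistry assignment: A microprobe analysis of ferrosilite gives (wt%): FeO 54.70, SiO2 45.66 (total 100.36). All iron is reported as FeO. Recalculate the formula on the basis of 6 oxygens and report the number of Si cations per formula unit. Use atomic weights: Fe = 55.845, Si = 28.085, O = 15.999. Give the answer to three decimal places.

FeO: 54.70/71.844 = 0.76137 mol → 0.76137 mol Fe, 0.76137 mol O.
SiO2: 45.66/60.083 = 0.75995 mol → 0.75995 mol Si, 1.51990 mol O.
Total oxygen = 2.28127 mol. Normalization factor = 6/2.28127 = 2.63011.
Si per 6 O = 0.75995 × 2.63011 = 1.999.

1.999 Si apfu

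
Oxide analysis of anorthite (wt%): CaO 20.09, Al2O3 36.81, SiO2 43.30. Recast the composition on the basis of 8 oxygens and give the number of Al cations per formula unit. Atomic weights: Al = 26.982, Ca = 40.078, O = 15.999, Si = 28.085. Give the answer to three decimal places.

2.004 Al apfu

CaO: 20.09/56.077 = 0.35826 mol → 0.35826 mol Ca, 0.35826 mol O.
Al2O3: 36.81/101.961 = 0.36102 mol → 0.72204 mol Al, 1.08306 mol O.
SiO2: 43.30/60.083 = 0.72067 mol → 0.72067 mol Si, 1.44134 mol O.
Total oxygen = 2.88266 mol. Normalization factor = 8/2.88266 = 2.77521.
Al per 8 O = 0.72204 × 2.77521 = 2.004.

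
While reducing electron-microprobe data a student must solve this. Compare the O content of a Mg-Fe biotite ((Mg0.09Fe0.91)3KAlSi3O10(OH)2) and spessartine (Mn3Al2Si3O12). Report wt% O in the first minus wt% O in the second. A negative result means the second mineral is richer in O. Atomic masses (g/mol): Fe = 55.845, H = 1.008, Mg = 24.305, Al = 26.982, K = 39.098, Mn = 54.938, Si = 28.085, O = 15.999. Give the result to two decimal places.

M((Mg0.09Fe0.91)3KAlSi3O10(OH)2) = 503.358 g/mol, so wt% O = 191.988/503.358 × 100 = 38.14%.
M(Mn3Al2Si3O12) = 495.021 g/mol, so wt% O = 191.988/495.021 × 100 = 38.78%.
38.14 − 38.78 = -0.64 pp.

-0.64 percentage points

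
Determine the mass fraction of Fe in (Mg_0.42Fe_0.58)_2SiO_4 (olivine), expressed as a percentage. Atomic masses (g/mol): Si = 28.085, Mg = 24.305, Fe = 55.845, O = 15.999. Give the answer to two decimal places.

36.54 wt%

M((Mg_0.42Fe_0.58)_2SiO_4) = 177.277 g/mol.
Fe contributes 1.16 × 55.845 = 64.780 g per mole.
64.780/177.277 = 0.3654 → 36.54%.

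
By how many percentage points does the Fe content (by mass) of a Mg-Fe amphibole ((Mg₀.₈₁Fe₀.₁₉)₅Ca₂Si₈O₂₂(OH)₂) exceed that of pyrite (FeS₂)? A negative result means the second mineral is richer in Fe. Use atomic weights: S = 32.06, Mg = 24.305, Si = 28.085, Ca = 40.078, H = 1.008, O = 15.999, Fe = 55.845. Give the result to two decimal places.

Fe in (Mg₀.₈₁Fe₀.₁₉)₅Ca₂Si₈O₂₂(OH)₂: molar mass 842.316 g/mol; 0.95×55.845 = 53.053 g → 6.30 wt%.
Fe in FeS₂: molar mass 119.965 g/mol; 1×55.845 = 55.845 g → 46.55 wt%.
Difference = 6.30 − 46.55 = -40.25 percentage points.

-40.25 percentage points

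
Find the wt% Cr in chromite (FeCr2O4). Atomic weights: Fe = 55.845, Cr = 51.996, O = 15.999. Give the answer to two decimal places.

Formula mass = 1*55.845 + 2*51.996 + 4*15.999 = 223.833 g/mol, of which 103.992 g is Cr.
So Cr makes up 103.992/223.833 = 0.4646 of the mass, i.e. 46.46%.

46.46 wt%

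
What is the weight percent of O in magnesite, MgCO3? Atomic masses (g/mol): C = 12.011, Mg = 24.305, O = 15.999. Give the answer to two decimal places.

Formula mass = 1*24.305 + 1*12.011 + 3*15.999 = 84.313 g/mol, of which 47.997 g is O.
So O makes up 47.997/84.313 = 0.5693 of the mass, i.e. 56.93%.

56.93 weight percent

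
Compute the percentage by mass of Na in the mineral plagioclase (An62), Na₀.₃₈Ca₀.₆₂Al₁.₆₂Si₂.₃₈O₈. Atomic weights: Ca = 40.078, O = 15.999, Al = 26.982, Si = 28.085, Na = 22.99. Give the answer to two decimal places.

M(Na₀.₃₈Ca₀.₆₂Al₁.₆₂Si₂.₃₈O₈) = 272.130 g/mol.
Na contributes 0.38 × 22.99 = 8.736 g per mole.
8.736/272.130 = 0.0321 → 3.21%.

3.21 mass %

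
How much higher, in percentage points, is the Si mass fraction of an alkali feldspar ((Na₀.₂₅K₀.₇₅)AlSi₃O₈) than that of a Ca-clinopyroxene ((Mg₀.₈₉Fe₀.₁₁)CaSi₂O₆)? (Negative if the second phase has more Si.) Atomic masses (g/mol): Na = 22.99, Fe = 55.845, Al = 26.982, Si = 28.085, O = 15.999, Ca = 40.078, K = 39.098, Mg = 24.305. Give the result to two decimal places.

First mineral: 84.255 g Si in 274.300 g formula = 30.72 wt% Si.
Second mineral: 56.170 g Si in 220.016 g formula = 25.53 wt% Si.
30.72% − 25.53% gives a difference of 5.19 percentage points.

5.19 percentage points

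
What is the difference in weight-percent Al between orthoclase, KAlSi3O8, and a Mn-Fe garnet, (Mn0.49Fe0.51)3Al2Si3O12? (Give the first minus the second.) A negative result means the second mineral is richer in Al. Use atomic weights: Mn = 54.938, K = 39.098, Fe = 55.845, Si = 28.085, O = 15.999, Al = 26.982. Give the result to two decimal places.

M(KAlSi3O8) = 278.327 g/mol, so wt% Al = 26.982/278.327 × 100 = 9.69%.
M((Mn0.49Fe0.51)3Al2Si3O12) = 496.409 g/mol, so wt% Al = 53.964/496.409 × 100 = 10.87%.
9.69 − 10.87 = -1.18 pp.

-1.18 percentage points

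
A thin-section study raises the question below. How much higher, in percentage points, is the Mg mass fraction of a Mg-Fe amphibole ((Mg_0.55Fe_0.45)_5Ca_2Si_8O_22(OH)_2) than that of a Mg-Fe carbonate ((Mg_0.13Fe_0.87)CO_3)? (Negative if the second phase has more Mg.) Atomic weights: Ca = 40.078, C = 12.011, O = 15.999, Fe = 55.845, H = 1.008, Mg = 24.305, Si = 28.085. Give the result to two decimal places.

4.74 percentage points

Mg in (Mg_0.55Fe_0.45)_5Ca_2Si_8O_22(OH)_2: molar mass 883.318 g/mol; 2.75×24.305 = 66.839 g → 7.57 wt%.
Mg in (Mg_0.13Fe_0.87)CO_3: molar mass 111.753 g/mol; 0.13×24.305 = 3.160 g → 2.83 wt%.
Difference = 7.57 − 2.83 = 4.74 percentage points.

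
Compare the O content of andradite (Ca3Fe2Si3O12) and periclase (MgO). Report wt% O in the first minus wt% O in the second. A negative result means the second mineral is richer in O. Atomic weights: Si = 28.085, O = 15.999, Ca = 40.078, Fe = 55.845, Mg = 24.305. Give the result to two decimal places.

-1.92 percentage points

First mineral: 191.988 g O in 508.167 g formula = 37.78 wt% O.
Second mineral: 15.999 g O in 40.304 g formula = 39.70 wt% O.
37.78% − 39.70% gives a difference of -1.92 percentage points.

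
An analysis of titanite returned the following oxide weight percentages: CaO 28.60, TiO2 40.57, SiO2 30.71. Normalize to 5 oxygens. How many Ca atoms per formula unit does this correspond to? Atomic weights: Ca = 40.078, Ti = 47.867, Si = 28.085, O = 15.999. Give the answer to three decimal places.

1.001 Ca apfu

28.60 wt% CaO ÷ 56.077 g/mol = 0.51001 mol, giving 0.51001 Ca and 0.51001 O.
40.57 wt% TiO2 ÷ 79.865 g/mol = 0.50798 mol, giving 0.50798 Ti and 1.01596 O.
30.71 wt% SiO2 ÷ 60.083 g/mol = 0.51113 mol, giving 0.51113 Si and 1.02226 O.
Oxygen sums to 2.54823; scaling by 5/2.54823 = 1.96215 puts the formula on 5 O.
Ca: 0.51001 × 1.96215 = 1.001 atoms per formula unit.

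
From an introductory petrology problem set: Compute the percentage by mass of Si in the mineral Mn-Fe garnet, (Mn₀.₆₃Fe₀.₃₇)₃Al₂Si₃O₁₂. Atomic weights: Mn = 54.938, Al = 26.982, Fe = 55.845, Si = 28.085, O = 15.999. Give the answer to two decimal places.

M((Mn₀.₆₃Fe₀.₃₇)₃Al₂Si₃O₁₂) = 496.028 g/mol.
Si contributes 3 × 28.085 = 84.255 g per mole.
84.255/496.028 = 0.1699 → 16.99%.

16.99 mass %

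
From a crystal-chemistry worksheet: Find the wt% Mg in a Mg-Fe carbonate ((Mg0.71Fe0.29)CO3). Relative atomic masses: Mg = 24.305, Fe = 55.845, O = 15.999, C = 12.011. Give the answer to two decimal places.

Molar mass of (Mg0.71Fe0.29)CO3: 0.71·24.305 + 0.29·55.845 + 1·12.011 + 3·15.999 = 93.460 g/mol.
Mass of Mg per formula unit: 0.71 × 24.305 = 17.257 g.
Weight fraction Mg = 17.257 / 93.460 = 0.1846.

18.46 wt%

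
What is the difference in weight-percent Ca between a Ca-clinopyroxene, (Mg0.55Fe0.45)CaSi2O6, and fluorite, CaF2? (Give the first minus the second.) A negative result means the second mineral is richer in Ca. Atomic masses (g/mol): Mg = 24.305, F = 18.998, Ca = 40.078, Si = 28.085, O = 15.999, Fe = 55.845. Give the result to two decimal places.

-33.96 percentage points

Ca in (Mg0.55Fe0.45)CaSi2O6: molar mass 230.740 g/mol; 1×40.078 = 40.078 g → 17.37 wt%.
Ca in CaF2: molar mass 78.074 g/mol; 1×40.078 = 40.078 g → 51.33 wt%.
Difference = 17.37 − 51.33 = -33.96 percentage points.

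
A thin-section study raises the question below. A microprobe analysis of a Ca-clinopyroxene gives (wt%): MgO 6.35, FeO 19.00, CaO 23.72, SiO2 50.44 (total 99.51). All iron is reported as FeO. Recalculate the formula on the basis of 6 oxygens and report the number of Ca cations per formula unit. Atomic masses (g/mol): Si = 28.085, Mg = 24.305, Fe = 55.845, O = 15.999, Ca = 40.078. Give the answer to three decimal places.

MgO (M=40.304): mol = 0.15755; Mg = 0.15755, O = 0.15755.
FeO (M=71.844): mol = 0.26446; Fe = 0.26446, O = 0.26446.
CaO (M=56.077): mol = 0.42299; Ca = 0.42299, O = 0.42299.
SiO2 (M=60.083): mol = 0.83951; Si = 0.83951, O = 1.67902.
ΣO = 2.52402; factor = 6/ΣO = 2.37716.
Ca apfu = 0.42299 × 2.37716 = 1.006.

1.006 Ca apfu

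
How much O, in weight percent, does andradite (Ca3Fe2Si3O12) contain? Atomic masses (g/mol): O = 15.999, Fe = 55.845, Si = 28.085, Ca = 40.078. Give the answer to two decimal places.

Formula mass = 3·40.078 + 2·55.845 + 3·28.085 + 12·15.999 = 508.167 g/mol, of which 191.988 g is O.
So O makes up 191.988/508.167 = 0.3778 of the mass, i.e. 37.78%.

37.78 weight percent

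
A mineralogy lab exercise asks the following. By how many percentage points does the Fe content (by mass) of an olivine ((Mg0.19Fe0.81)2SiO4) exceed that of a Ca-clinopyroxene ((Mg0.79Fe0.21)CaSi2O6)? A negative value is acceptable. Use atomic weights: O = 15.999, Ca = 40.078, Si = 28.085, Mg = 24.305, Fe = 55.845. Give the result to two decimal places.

41.92 percentage points

Fe in (Mg0.19Fe0.81)2SiO4: molar mass 191.786 g/mol; 1.62×55.845 = 90.469 g → 47.17 wt%.
Fe in (Mg0.79Fe0.21)CaSi2O6: molar mass 223.170 g/mol; 0.21×55.845 = 11.727 g → 5.25 wt%.
Difference = 47.17 − 5.25 = 41.92 percentage points.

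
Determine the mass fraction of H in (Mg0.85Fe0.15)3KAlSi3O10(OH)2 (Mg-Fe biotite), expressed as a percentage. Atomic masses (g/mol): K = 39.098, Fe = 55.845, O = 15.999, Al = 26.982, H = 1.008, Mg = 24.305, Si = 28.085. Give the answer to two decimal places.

0.47 wt%

Molar mass of (Mg0.85Fe0.15)3KAlSi3O10(OH)2: 2.55*24.305 + 0.45*55.845 + 1*39.098 + 1*26.982 + 3*28.085 + 12*15.999 + 2*1.008 = 431.447 g/mol.
Mass of H per formula unit: 2 × 1.008 = 2.016 g.
Weight fraction H = 2.016 / 431.447 = 0.0047.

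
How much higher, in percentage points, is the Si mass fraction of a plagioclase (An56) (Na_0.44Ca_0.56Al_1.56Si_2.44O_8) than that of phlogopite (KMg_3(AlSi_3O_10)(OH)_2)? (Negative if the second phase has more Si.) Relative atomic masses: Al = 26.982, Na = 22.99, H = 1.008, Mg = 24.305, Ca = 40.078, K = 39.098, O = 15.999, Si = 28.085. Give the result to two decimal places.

First mineral: 68.527 g Si in 271.171 g formula = 25.27 wt% Si.
Second mineral: 84.255 g Si in 417.254 g formula = 20.19 wt% Si.
25.27% − 20.19% gives a difference of 5.08 percentage points.

5.08 percentage points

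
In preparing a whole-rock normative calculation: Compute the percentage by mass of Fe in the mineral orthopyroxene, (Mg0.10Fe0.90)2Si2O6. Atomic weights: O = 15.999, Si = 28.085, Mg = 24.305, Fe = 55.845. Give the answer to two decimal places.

39.03 mass %

Formula mass = 0.20·24.305 + 1.80·55.845 + 2·28.085 + 6·15.999 = 257.546 g/mol, of which 100.521 g is Fe.
So Fe makes up 100.521/257.546 = 0.3903 of the mass, i.e. 39.03%.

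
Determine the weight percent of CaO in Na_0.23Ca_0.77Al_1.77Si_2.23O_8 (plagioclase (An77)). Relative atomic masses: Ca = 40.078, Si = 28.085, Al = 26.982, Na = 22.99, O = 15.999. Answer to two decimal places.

Molar mass of Na_0.23Ca_0.77Al_1.77Si_2.23O_8 = 0.23×22.99 + 0.77×40.078 + 1.77×26.982 + 2.23×28.085 + 8×15.999 = 274.527 g/mol.
Each formula unit contains 0.77 Ca, equivalent to 0.77/1 = 0.7700 mol CaO.
M(CaO) = 1×40.078 + 1×15.999 = 56.077 g/mol.
Mass of CaO per formula unit = 0.7700 × 56.077 = 43.179 g.
CaO wt% = 43.179 / 274.527 × 100 = 15.73%.

15.73 wt%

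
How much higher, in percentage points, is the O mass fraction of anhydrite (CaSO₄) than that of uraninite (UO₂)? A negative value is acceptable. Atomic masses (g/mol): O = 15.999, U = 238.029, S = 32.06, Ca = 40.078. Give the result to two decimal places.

First mineral: 63.996 g O in 136.134 g formula = 47.01 wt% O.
Second mineral: 31.998 g O in 270.027 g formula = 11.85 wt% O.
47.01% − 11.85% gives a difference of 35.16 percentage points.

35.16 percentage points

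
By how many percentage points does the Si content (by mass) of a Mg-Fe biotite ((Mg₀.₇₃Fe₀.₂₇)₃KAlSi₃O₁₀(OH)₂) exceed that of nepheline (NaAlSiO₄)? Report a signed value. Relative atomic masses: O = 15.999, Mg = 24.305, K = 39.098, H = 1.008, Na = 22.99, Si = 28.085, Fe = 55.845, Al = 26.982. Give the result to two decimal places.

Si in (Mg₀.₇₃Fe₀.₂₇)₃KAlSi₃O₁₀(OH)₂: molar mass 442.801 g/mol; 3×28.085 = 84.255 g → 19.03 wt%.
Si in NaAlSiO₄: molar mass 142.053 g/mol; 1×28.085 = 28.085 g → 19.77 wt%.
Difference = 19.03 − 19.77 = -0.74 percentage points.

-0.74 percentage points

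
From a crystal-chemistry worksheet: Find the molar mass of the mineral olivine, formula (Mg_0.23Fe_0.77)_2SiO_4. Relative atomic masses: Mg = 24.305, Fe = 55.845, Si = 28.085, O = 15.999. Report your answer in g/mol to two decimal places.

M = 0.46(24.305) + 1.54(55.845) + 1(28.085) + 4(15.999)

189.26 g/mol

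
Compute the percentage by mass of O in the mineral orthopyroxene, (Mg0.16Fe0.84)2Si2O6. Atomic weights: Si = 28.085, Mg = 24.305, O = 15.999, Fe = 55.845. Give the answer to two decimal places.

Molar mass of (Mg0.16Fe0.84)2Si2O6: 0.32×24.305 + 1.68×55.845 + 2×28.085 + 6×15.999 = 253.761 g/mol.
Mass of O per formula unit: 6 × 15.999 = 95.994 g.
Weight fraction O = 95.994 / 253.761 = 0.3783.

37.83 wt%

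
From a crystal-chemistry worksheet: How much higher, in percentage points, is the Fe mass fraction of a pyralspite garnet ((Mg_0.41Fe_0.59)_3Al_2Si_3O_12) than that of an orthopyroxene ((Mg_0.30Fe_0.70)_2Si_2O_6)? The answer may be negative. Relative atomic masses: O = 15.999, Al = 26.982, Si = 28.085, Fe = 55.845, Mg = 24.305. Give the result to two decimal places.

First mineral: 98.846 g Fe in 458.948 g formula = 21.54 wt% Fe.
Second mineral: 78.183 g Fe in 244.930 g formula = 31.92 wt% Fe.
21.54% − 31.92% gives a difference of -10.38 percentage points.

-10.38 percentage points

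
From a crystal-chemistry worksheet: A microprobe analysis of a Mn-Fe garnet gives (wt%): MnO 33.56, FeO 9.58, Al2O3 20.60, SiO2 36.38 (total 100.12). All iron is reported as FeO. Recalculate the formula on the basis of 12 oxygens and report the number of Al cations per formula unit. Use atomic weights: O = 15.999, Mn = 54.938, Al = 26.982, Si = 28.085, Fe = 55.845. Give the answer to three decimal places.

2.001 Al apfu

33.56 wt% MnO ÷ 70.937 g/mol = 0.47310 mol, giving 0.47310 Mn and 0.47310 O.
9.58 wt% FeO ÷ 71.844 g/mol = 0.13334 mol, giving 0.13334 Fe and 0.13334 O.
20.60 wt% Al2O3 ÷ 101.961 g/mol = 0.20204 mol, giving 0.40408 Al and 0.60612 O.
36.38 wt% SiO2 ÷ 60.083 g/mol = 0.60550 mol, giving 0.60550 Si and 1.21100 O.
Oxygen sums to 2.42356; scaling by 12/2.42356 = 4.95139 puts the formula on 12 O.
Al: 0.40408 × 4.95139 = 2.001 atoms per formula unit.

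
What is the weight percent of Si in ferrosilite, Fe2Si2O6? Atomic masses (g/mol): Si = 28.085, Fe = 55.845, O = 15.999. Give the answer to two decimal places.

Molar mass of Fe2Si2O6: 2*55.845 + 2*28.085 + 6*15.999 = 263.854 g/mol.
Mass of Si per formula unit: 2 × 28.085 = 56.170 g.
Weight fraction Si = 56.170 / 263.854 = 0.2129.

21.29 mass %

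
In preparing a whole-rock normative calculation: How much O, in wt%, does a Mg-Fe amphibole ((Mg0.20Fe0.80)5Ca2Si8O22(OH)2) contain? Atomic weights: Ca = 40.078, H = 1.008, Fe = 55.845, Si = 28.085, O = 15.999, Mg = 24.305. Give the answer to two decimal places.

Molar mass of (Mg0.20Fe0.80)5Ca2Si8O22(OH)2: 1*24.305 + 4*55.845 + 2*40.078 + 8*28.085 + 24*15.999 + 2*1.008 = 938.513 g/mol.
Mass of O per formula unit: 24 × 15.999 = 383.976 g.
Weight fraction O = 383.976 / 938.513 = 0.4091.

40.91 wt%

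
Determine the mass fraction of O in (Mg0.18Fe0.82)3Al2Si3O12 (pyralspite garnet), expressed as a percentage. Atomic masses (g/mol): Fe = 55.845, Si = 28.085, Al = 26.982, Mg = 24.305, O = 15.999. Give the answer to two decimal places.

39.94 weight percent

Formula mass = 0.54·24.305 + 2.46·55.845 + 2·26.982 + 3·28.085 + 12·15.999 = 480.710 g/mol, of which 191.988 g is O.
So O makes up 191.988/480.710 = 0.3994 of the mass, i.e. 39.94%.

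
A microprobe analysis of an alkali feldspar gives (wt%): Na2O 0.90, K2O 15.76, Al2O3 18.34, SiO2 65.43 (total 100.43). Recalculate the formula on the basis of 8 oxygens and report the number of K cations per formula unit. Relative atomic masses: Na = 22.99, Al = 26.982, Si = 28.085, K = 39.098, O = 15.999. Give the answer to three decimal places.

Na2O (M=61.979): mol = 0.01452; Na = 0.02904, O = 0.01452.
K2O (M=94.195): mol = 0.16731; K = 0.33462, O = 0.16731.
Al2O3 (M=101.961): mol = 0.17987; Al = 0.35974, O = 0.53961.
SiO2 (M=60.083): mol = 1.08899; Si = 1.08899, O = 2.17798.
ΣO = 2.89942; factor = 8/ΣO = 2.75917.
K apfu = 0.33462 × 2.75917 = 0.923.

0.923 K apfu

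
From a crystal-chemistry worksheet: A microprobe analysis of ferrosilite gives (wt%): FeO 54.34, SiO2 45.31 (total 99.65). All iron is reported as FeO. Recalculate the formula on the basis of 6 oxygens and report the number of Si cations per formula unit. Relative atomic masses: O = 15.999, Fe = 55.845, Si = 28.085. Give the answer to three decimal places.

1.998 Si apfu

54.34 wt% FeO ÷ 71.844 g/mol = 0.75636 mol, giving 0.75636 Fe and 0.75636 O.
45.31 wt% SiO2 ÷ 60.083 g/mol = 0.75412 mol, giving 0.75412 Si and 1.50824 O.
Oxygen sums to 2.26460; scaling by 6/2.26460 = 2.64947 puts the formula on 6 O.
Si: 0.75412 × 2.64947 = 1.998 atoms per formula unit.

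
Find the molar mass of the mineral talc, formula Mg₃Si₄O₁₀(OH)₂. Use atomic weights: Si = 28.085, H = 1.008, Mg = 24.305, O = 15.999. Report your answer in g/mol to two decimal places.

The formula mass is the sum 3*24.305 + 4*28.085 + 12*15.999 + 2*1.008.

379.26 g/mol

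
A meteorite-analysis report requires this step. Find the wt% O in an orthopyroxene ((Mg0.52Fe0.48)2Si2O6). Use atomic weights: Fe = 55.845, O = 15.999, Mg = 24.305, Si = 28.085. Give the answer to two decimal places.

41.55 mass %

Molar mass of (Mg0.52Fe0.48)2Si2O6: 1.04*24.305 + 0.96*55.845 + 2*28.085 + 6*15.999 = 231.052 g/mol.
Mass of O per formula unit: 6 × 15.999 = 95.994 g.
Weight fraction O = 95.994 / 231.052 = 0.4155.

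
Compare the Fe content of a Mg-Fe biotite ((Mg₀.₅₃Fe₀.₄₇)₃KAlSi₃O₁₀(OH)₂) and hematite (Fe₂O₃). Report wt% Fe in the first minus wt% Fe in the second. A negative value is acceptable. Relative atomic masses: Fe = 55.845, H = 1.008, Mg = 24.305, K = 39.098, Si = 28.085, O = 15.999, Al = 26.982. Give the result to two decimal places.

-52.89 percentage points

First mineral: 78.741 g Fe in 461.725 g formula = 17.05 wt% Fe.
Second mineral: 111.690 g Fe in 159.687 g formula = 69.94 wt% Fe.
17.05% − 69.94% gives a difference of -52.89 percentage points.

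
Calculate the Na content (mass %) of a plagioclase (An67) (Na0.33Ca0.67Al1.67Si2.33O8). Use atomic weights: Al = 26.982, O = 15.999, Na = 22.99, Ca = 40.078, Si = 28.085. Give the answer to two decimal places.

2.78 mass %

M(Na0.33Ca0.67Al1.67Si2.33O8) = 272.929 g/mol.
Na contributes 0.33 × 22.99 = 7.587 g per mole.
7.587/272.929 = 0.0278 → 2.78%.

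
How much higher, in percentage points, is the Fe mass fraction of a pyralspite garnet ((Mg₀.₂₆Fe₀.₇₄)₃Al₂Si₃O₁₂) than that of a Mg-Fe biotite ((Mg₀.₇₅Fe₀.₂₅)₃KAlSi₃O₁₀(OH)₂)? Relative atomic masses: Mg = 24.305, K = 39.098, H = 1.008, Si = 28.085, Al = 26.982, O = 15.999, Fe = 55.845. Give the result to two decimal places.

16.70 percentage points

Fe in (Mg₀.₂₆Fe₀.₇₄)₃Al₂Si₃O₁₂: molar mass 473.141 g/mol; 2.22×55.845 = 123.976 g → 26.20 wt%.
Fe in (Mg₀.₇₅Fe₀.₂₅)₃KAlSi₃O₁₀(OH)₂: molar mass 440.909 g/mol; 0.75×55.845 = 41.884 g → 9.50 wt%.
Difference = 26.20 − 9.50 = 16.70 percentage points.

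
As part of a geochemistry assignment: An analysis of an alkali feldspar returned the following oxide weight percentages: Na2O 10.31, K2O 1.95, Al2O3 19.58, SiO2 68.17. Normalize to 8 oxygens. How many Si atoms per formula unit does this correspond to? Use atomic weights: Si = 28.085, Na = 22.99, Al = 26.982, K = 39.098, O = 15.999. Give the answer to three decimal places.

Na2O (M=61.979): mol = 0.16635; Na = 0.33270, O = 0.16635.
K2O (M=94.195): mol = 0.02070; K = 0.04140, O = 0.02070.
Al2O3 (M=101.961): mol = 0.19203; Al = 0.38406, O = 0.57609.
SiO2 (M=60.083): mol = 1.13460; Si = 1.13460, O = 2.26920.
ΣO = 3.03234; factor = 8/ΣO = 2.63823.
Si apfu = 1.13460 × 2.63823 = 2.993.

2.993 Si apfu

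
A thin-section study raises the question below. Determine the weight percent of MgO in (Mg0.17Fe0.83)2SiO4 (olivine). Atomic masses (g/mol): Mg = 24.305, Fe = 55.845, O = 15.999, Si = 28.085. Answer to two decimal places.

7.10 wt%

Formula mass = 193.047 g/mol.
0.34 Mg → 0.3400 mol MgO per formula unit; M(MgO) = 40.304, so MgO mass = 13.703 g.
13.703/193.047 × 100 = 7.10 wt%.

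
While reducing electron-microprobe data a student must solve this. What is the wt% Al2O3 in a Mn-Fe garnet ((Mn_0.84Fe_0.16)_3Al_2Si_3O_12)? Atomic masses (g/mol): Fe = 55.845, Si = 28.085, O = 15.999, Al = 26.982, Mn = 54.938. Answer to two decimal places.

20.58 wt%

Molar mass of (Mn_0.84Fe_0.16)_3Al_2Si_3O_12 = 2.52*54.938 + 0.48*55.845 + 2*26.982 + 3*28.085 + 12*15.999 = 495.456 g/mol.
Each formula unit contains 2 Al, equivalent to 2/2 = 1.0000 mol Al2O3.
M(Al2O3) = 2×26.982 + 3×15.999 = 101.961 g/mol.
Mass of Al2O3 per formula unit = 1.0000 × 101.961 = 101.961 g.
Al2O3 wt% = 101.961 / 495.456 × 100 = 20.58%.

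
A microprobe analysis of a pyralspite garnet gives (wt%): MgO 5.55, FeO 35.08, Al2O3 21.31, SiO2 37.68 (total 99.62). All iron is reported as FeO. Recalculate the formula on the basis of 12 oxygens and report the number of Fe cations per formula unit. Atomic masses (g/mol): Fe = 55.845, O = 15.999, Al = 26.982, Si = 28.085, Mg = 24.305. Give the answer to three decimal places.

5.55 wt% MgO ÷ 40.304 g/mol = 0.13770 mol, giving 0.13770 Mg and 0.13770 O.
35.08 wt% FeO ÷ 71.844 g/mol = 0.48828 mol, giving 0.48828 Fe and 0.48828 O.
21.31 wt% Al2O3 ÷ 101.961 g/mol = 0.20900 mol, giving 0.41800 Al and 0.62700 O.
37.68 wt% SiO2 ÷ 60.083 g/mol = 0.62713 mol, giving 0.62713 Si and 1.25426 O.
Oxygen sums to 2.50724; scaling by 12/2.50724 = 4.78614 puts the formula on 12 O.
Fe: 0.48828 × 4.78614 = 2.337 atoms per formula unit.

2.337 Fe apfu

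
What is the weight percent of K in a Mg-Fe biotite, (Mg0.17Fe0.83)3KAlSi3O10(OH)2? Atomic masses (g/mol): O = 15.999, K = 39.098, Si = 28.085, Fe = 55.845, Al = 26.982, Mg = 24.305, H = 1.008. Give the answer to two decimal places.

7.89 mass %

M((Mg0.17Fe0.83)3KAlSi3O10(OH)2) = 495.789 g/mol.
K contributes 1 × 39.098 = 39.098 g per mole.
39.098/495.789 = 0.0789 → 7.89%.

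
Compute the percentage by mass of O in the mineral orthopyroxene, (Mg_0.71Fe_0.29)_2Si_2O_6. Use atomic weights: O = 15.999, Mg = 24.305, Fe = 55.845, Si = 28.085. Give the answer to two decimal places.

43.82 wt%

Formula mass = 1.42*24.305 + 0.58*55.845 + 2*28.085 + 6*15.999 = 219.067 g/mol, of which 95.994 g is O.
So O makes up 95.994/219.067 = 0.4382 of the mass, i.e. 43.82%.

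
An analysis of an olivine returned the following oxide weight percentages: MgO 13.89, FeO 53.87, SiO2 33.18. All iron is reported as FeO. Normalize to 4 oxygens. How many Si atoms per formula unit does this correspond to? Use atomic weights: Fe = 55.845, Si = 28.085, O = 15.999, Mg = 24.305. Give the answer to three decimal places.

MgO: 13.89/40.304 = 0.34463 mol → 0.34463 mol Mg, 0.34463 mol O.
FeO: 53.87/71.844 = 0.74982 mol → 0.74982 mol Fe, 0.74982 mol O.
SiO2: 33.18/60.083 = 0.55224 mol → 0.55224 mol Si, 1.10448 mol O.
Total oxygen = 2.19893 mol. Normalization factor = 4/2.19893 = 1.81907.
Si per 4 O = 0.55224 × 1.81907 = 1.005.

1.005 Si apfu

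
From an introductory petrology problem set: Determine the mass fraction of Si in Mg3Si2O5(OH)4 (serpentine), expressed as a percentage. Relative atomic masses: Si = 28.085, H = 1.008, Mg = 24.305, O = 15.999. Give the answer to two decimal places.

Formula mass = 3×24.305 + 2×28.085 + 9×15.999 + 4×1.008 = 277.108 g/mol, of which 56.170 g is Si.
So Si makes up 56.170/277.108 = 0.2027 of the mass, i.e. 20.27%.

20.27 wt%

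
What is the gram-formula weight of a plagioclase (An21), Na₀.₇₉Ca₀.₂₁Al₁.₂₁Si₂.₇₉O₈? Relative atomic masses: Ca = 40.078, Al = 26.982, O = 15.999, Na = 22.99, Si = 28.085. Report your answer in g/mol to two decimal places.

M = 0.79·22.99 + 0.21·40.078 + 1.21·26.982 + 2.79·28.085 + 8·15.999

265.58 g/mol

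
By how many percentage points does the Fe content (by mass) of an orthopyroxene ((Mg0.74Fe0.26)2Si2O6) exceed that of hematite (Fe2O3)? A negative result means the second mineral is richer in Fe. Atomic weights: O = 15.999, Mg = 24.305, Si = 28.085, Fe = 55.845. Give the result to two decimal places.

-56.57 percentage points

First mineral: 29.039 g Fe in 217.175 g formula = 13.37 wt% Fe.
Second mineral: 111.690 g Fe in 159.687 g formula = 69.94 wt% Fe.
13.37% − 69.94% gives a difference of -56.57 percentage points.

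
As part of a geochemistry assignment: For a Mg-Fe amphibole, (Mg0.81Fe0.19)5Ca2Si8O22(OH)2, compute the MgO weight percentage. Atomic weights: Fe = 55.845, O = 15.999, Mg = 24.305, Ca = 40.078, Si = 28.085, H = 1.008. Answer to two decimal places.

19.38 wt%

M((Mg0.81Fe0.19)5Ca2Si8O22(OH)2) = 842.316 g/mol; M(MgO) = 40.304 g/mol.
Moles MgO per formula unit = 4.05 Mg ÷ 1 = 4.0500.
MgO fraction = (4.0500 × 40.304) / 842.316 = 163.231/842.316 = 0.1938.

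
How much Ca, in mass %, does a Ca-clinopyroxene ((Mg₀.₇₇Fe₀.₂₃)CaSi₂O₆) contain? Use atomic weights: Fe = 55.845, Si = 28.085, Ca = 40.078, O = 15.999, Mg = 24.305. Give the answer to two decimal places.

17.91 mass %

Molar mass of (Mg₀.₇₇Fe₀.₂₃)CaSi₂O₆: 0.77×24.305 + 0.23×55.845 + 1×40.078 + 2×28.085 + 6×15.999 = 223.801 g/mol.
Mass of Ca per formula unit: 1 × 40.078 = 40.078 g.
Weight fraction Ca = 40.078 / 223.801 = 0.1791.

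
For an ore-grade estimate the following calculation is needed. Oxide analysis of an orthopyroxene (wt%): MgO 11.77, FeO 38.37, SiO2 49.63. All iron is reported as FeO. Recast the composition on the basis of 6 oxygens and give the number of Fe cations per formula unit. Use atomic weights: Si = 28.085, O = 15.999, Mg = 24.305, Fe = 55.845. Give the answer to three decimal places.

11.77 wt% MgO ÷ 40.304 g/mol = 0.29203 mol, giving 0.29203 Mg and 0.29203 O.
38.37 wt% FeO ÷ 71.844 g/mol = 0.53407 mol, giving 0.53407 Fe and 0.53407 O.
49.63 wt% SiO2 ÷ 60.083 g/mol = 0.82602 mol, giving 0.82602 Si and 1.65204 O.
Oxygen sums to 2.47814; scaling by 6/2.47814 = 2.42117 puts the formula on 6 O.
Fe: 0.53407 × 2.42117 = 1.293 atoms per formula unit.

1.293 Fe apfu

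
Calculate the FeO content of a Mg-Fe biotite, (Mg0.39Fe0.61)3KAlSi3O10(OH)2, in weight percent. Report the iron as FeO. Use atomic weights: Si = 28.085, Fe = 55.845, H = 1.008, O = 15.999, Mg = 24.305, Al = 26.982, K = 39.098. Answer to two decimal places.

Molar mass of (Mg0.39Fe0.61)3KAlSi3O10(OH)2 = 1.17·24.305 + 1.83·55.845 + 1·39.098 + 1·26.982 + 3·28.085 + 12·15.999 + 2·1.008 = 474.972 g/mol.
Each formula unit contains 1.83 Fe, equivalent to 1.83/1 = 1.8300 mol FeO.
M(FeO) = 1×55.845 + 1×15.999 = 71.844 g/mol.
Mass of FeO per formula unit = 1.8300 × 71.844 = 131.475 g.
FeO wt% = 131.475 / 474.972 × 100 = 27.68%.

27.68 wt%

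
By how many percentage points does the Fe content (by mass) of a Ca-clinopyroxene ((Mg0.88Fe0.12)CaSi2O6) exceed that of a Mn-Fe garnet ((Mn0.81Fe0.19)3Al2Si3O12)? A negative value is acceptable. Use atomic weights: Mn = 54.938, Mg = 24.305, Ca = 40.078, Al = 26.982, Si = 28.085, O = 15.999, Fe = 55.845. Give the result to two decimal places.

Fe in (Mg0.88Fe0.12)CaSi2O6: molar mass 220.332 g/mol; 0.12×55.845 = 6.701 g → 3.04 wt%.
Fe in (Mn0.81Fe0.19)3Al2Si3O12: molar mass 495.538 g/mol; 0.57×55.845 = 31.832 g → 6.42 wt%.
Difference = 3.04 − 6.42 = -3.38 percentage points.

-3.38 percentage points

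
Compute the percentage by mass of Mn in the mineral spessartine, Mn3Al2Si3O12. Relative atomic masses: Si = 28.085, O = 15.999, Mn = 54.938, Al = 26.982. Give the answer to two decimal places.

Formula mass = 3*54.938 + 2*26.982 + 3*28.085 + 12*15.999 = 495.021 g/mol, of which 164.814 g is Mn.
So Mn makes up 164.814/495.021 = 0.3329 of the mass, i.e. 33.29%.

33.29 weight percent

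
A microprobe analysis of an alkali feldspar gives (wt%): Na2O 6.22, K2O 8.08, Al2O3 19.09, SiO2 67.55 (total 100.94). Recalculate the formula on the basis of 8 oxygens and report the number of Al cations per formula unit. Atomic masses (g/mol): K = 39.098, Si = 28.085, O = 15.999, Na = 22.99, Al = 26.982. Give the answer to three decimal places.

1.000 Al apfu

Na2O (M=61.979): mol = 0.10036; Na = 0.20072, O = 0.10036.
K2O (M=94.195): mol = 0.08578; K = 0.17156, O = 0.08578.
Al2O3 (M=101.961): mol = 0.18723; Al = 0.37446, O = 0.56169.
SiO2 (M=60.083): mol = 1.12428; Si = 1.12428, O = 2.24856.
ΣO = 2.99639; factor = 8/ΣO = 2.66988.
Al apfu = 0.37446 × 2.66988 = 1.000.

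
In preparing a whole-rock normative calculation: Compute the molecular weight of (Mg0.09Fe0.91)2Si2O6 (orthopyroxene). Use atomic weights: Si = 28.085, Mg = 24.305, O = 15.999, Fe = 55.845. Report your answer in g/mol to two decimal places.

258.18 g/mol

M = 0.18×24.305 + 1.82×55.845 + 2×28.085 + 6×15.999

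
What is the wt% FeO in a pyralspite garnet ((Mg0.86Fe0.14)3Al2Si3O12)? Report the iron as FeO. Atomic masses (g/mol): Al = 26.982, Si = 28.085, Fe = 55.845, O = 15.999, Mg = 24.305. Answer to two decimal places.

7.25 wt%

M((Mg0.86Fe0.14)3Al2Si3O12) = 416.369 g/mol; M(FeO) = 71.844 g/mol.
Moles FeO per formula unit = 0.42 Fe ÷ 1 = 0.4200.
FeO fraction = (0.4200 × 71.844) / 416.369 = 30.174/416.369 = 0.0725.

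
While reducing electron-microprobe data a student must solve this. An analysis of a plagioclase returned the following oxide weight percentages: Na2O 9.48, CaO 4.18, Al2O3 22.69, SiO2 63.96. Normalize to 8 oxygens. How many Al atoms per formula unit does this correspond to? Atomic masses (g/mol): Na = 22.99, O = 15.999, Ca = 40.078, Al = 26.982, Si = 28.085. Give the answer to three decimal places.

Na2O: 9.48/61.979 = 0.15296 mol → 0.30592 mol Na, 0.15296 mol O.
CaO: 4.18/56.077 = 0.07454 mol → 0.07454 mol Ca, 0.07454 mol O.
Al2O3: 22.69/101.961 = 0.22254 mol → 0.44508 mol Al, 0.66762 mol O.
SiO2: 63.96/60.083 = 1.06453 mol → 1.06453 mol Si, 2.12906 mol O.
Total oxygen = 3.02418 mol. Normalization factor = 8/3.02418 = 2.64535.
Al per 8 O = 0.44508 × 2.64535 = 1.177.

1.177 Al apfu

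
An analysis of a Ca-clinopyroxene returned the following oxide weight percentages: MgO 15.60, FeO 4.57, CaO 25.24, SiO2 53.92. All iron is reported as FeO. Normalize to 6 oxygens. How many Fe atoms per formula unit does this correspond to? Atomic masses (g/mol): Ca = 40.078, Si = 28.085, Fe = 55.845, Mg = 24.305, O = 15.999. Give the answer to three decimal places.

MgO: 15.60/40.304 = 0.38706 mol → 0.38706 mol Mg, 0.38706 mol O.
FeO: 4.57/71.844 = 0.06361 mol → 0.06361 mol Fe, 0.06361 mol O.
CaO: 25.24/56.077 = 0.45010 mol → 0.45010 mol Ca, 0.45010 mol O.
SiO2: 53.92/60.083 = 0.89743 mol → 0.89743 mol Si, 1.79486 mol O.
Total oxygen = 2.69563 mol. Normalization factor = 6/2.69563 = 2.22582.
Fe per 6 O = 0.06361 × 2.22582 = 0.142.

0.142 Fe apfu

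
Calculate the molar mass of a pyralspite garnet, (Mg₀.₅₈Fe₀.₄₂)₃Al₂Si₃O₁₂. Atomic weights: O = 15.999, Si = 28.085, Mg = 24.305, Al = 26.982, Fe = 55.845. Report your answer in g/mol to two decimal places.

The formula mass is the sum 1.74(24.305) + 1.26(55.845) + 2(26.982) + 3(28.085) + 12(15.999).

442.86 g/mol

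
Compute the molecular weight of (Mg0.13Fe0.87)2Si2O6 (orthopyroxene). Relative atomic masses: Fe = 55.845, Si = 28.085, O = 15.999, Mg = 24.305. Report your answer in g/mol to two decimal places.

255.65 g/mol

Mg: 0.26 × 24.305 = 6.3193
Fe: 1.74 × 55.845 = 97.1703
Si: 2 × 28.085 = 56.1700
O: 6 × 15.999 = 95.9940
Summing the contributions gives the formula mass.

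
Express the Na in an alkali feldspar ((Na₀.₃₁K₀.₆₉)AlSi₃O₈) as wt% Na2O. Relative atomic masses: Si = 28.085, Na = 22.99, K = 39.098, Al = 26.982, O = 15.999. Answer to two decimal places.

Molar mass of (Na₀.₃₁K₀.₆₉)AlSi₃O₈ = 0.31*22.99 + 0.69*39.098 + 1*26.982 + 3*28.085 + 8*15.999 = 273.334 g/mol.
Each formula unit contains 0.31 Na, equivalent to 0.31/2 = 0.1550 mol Na2O.
M(Na2O) = 2×22.99 + 1×15.999 = 61.979 g/mol.
Mass of Na2O per formula unit = 0.1550 × 61.979 = 9.607 g.
Na2O wt% = 9.607 / 273.334 × 100 = 3.51%.

3.51 wt%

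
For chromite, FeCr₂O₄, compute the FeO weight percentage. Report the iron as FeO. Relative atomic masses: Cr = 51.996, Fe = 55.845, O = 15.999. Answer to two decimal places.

Formula mass = 223.833 g/mol.
1 Fe → 1.0000 mol FeO per formula unit; M(FeO) = 71.844, so FeO mass = 71.844 g.
71.844/223.833 × 100 = 32.10 wt%.

32.10 wt%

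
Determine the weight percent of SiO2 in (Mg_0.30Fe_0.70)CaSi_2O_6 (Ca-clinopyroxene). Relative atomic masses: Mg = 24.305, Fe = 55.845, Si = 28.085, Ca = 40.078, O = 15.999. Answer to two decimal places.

50.36 wt%

Formula mass = 238.625 g/mol.
2 Si → 2.0000 mol SiO2 per formula unit; M(SiO2) = 60.083, so SiO2 mass = 120.166 g.
120.166/238.625 × 100 = 50.36 wt%.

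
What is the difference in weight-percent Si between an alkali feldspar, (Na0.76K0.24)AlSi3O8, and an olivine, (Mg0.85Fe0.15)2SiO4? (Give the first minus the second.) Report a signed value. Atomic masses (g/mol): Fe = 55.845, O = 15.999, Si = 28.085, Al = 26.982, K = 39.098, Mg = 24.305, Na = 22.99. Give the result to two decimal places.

12.96 percentage points

Si in (Na0.76K0.24)AlSi3O8: molar mass 266.085 g/mol; 3×28.085 = 84.255 g → 31.66 wt%.
Si in (Mg0.85Fe0.15)2SiO4: molar mass 150.153 g/mol; 1×28.085 = 28.085 g → 18.70 wt%.
Difference = 31.66 − 18.70 = 12.96 percentage points.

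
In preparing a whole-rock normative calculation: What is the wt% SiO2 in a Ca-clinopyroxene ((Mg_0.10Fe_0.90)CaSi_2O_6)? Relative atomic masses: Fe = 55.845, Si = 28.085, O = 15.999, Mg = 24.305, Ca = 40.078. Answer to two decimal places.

49.06 wt%

Formula mass = 244.933 g/mol.
2 Si → 2.0000 mol SiO2 per formula unit; M(SiO2) = 60.083, so SiO2 mass = 120.166 g.
120.166/244.933 × 100 = 49.06 wt%.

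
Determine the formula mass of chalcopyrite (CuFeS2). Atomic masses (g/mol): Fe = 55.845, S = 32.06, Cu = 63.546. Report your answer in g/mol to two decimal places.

The formula mass is the sum 1×63.546 + 1×55.845 + 2×32.06.

183.51 g/mol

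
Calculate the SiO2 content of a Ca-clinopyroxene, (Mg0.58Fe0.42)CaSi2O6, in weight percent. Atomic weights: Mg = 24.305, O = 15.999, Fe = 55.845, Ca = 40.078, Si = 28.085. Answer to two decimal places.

Formula mass = 229.794 g/mol.
2 Si → 2.0000 mol SiO2 per formula unit; M(SiO2) = 60.083, so SiO2 mass = 120.166 g.
120.166/229.794 × 100 = 52.29 wt%.

52.29 wt%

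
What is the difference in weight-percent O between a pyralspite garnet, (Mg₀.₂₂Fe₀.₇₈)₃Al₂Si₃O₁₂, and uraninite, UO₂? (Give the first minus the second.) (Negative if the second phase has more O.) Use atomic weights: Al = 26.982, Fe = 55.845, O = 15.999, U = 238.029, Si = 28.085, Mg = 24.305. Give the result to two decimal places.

M((Mg₀.₂₂Fe₀.₇₈)₃Al₂Si₃O₁₂) = 476.926 g/mol, so wt% O = 191.988/476.926 × 100 = 40.26%.
M(UO₂) = 270.027 g/mol, so wt% O = 31.998/270.027 × 100 = 11.85%.
40.26 − 11.85 = 28.41 pp.

28.41 percentage points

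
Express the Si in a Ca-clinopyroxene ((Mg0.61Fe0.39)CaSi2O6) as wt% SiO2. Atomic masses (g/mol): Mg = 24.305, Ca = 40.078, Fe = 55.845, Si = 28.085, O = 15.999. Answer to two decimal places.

Molar mass of (Mg0.61Fe0.39)CaSi2O6 = 0.61·24.305 + 0.39·55.845 + 1·40.078 + 2·28.085 + 6·15.999 = 228.848 g/mol.
Each formula unit contains 2 Si, equivalent to 2/1 = 2.0000 mol SiO2.
M(SiO2) = 1×28.085 + 2×15.999 = 60.083 g/mol.
Mass of SiO2 per formula unit = 2.0000 × 60.083 = 120.166 g.
SiO2 wt% = 120.166 / 228.848 × 100 = 52.51%.

52.51 wt%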